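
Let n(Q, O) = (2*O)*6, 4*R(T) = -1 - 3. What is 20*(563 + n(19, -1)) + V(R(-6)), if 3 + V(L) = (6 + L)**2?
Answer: 11042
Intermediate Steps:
R(T) = -1 (R(T) = (-1 - 3)/4 = (1/4)*(-4) = -1)
n(Q, O) = 12*O
V(L) = -3 + (6 + L)**2
20*(563 + n(19, -1)) + V(R(-6)) = 20*(563 + 12*(-1)) + (-3 + (6 - 1)**2) = 20*(563 - 12) + (-3 + 5**2) = 20*551 + (-3 + 25) = 11020 + 22 = 11042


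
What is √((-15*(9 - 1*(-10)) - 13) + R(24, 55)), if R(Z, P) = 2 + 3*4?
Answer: 2*I*√71 ≈ 16.852*I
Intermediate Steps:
R(Z, P) = 14 (R(Z, P) = 2 + 12 = 14)
√((-15*(9 - 1*(-10)) - 13) + R(24, 55)) = √((-15*(9 - 1*(-10)) - 13) + 14) = √((-15*(9 + 10) - 13) + 14) = √((-15*19 - 13) + 14) = √((-285 - 13) + 14) = √(-298 + 14) = √(-284) = 2*I*√71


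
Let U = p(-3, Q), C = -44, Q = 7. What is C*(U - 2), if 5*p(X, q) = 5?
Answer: 44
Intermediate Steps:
p(X, q) = 1 (p(X, q) = (1/5)*5 = 1)
U = 1
C*(U - 2) = -44*(1 - 2) = -44*(-1) = 44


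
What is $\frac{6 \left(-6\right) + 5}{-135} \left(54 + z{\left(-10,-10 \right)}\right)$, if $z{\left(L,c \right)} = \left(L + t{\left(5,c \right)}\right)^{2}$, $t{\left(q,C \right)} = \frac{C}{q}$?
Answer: $\frac{682}{15} \approx 45.467$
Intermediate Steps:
$z{\left(L,c \right)} = \left(L + \frac{c}{5}\right)^{2}$
$\frac{6 \left(-6\right) + 5}{-135} \left(54 + z{\left(-10,-10 \right)}\right) = \frac{6 \left(-6\right) + 5}{-135} \left(54 + \frac{\left(-10 + 5 \left(-10\right)\right)^{2}}{25}\right) = \left(-36 + 5\right) \left(- \frac{1}{135}\right) \left(54 + \frac{\left(-10 - 50\right)^{2}}{25}\right) = \left(-31\right) \left(- \frac{1}{135}\right) \left(54 + \frac{\left(-60\right)^{2}}{25}\right) = \frac{31 \left(54 + \frac{1}{25} \cdot 3600\right)}{135} = \frac{31 \left(54 + 144\right)}{135} = \frac{31}{135} \cdot 198 = \frac{682}{15}$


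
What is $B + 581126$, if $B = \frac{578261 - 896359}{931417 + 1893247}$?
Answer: $\frac{820742686783}{1412332} \approx 5.8113 \cdot 10^{5}$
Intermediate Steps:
$B = - \frac{159049}{1412332}$ ($B = - \frac{318098}{2824664} = \left(-318098\right) \frac{1}{2824664} = - \frac{159049}{1412332} \approx -0.11261$)
$B + 581126 = - \frac{159049}{1412332} + 581126 = \frac{820742686783}{1412332}$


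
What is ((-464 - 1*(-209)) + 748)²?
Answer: 243049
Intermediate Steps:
((-464 - 1*(-209)) + 748)² = ((-464 + 209) + 748)² = (-255 + 748)² = 493² = 243049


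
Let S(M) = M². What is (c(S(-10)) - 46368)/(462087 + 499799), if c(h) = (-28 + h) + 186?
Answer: -23055/480943 ≈ -0.047937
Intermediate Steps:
c(h) = 158 + h
(c(S(-10)) - 46368)/(462087 + 499799) = ((158 + (-10)²) - 46368)/(462087 + 499799) = ((158 + 100) - 46368)/961886 = (258 - 46368)*(1/961886) = -46110*1/961886 = -23055/480943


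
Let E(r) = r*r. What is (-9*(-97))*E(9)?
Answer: 70713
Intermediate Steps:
E(r) = r²
(-9*(-97))*E(9) = -9*(-97)*9² = 873*81 = 70713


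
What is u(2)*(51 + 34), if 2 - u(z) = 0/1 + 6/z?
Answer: -85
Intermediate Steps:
u(z) = 2 - 6/z (u(z) = 2 - (0/1 + 6/z) = 2 - (0*1 + 6/z) = 2 - (0 + 6/z) = 2 - 6/z)
u(2)*(51 + 34) = (2 - 6/2)*(51 + 34) = (2 - 6*½)*85 = (2 - 3)*85 = -1*85 = -85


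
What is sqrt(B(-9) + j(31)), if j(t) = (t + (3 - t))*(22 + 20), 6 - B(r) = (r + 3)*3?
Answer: 5*sqrt(6) ≈ 12.247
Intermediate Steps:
B(r) = -3 - 3*r (B(r) = 6 - (r + 3)*3 = 6 - (3 + r)*3 = 6 - (9 + 3*r) = 6 + (-9 - 3*r) = -3 - 3*r)
j(t) = 126 (j(t) = 3*42 = 126)
sqrt(B(-9) + j(31)) = sqrt((-3 - 3*(-9)) + 126) = sqrt((-3 + 27) + 126) = sqrt(24 + 126) = sqrt(150) = 5*sqrt(6)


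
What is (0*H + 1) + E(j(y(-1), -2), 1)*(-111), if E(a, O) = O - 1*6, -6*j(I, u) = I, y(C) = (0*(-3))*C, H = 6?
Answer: 556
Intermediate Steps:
y(C) = 0 (y(C) = 0*C = 0)
j(I, u) = -I/6
E(a, O) = -6 + O (E(a, O) = O - 6 = -6 + O)
(0*H + 1) + E(j(y(-1), -2), 1)*(-111) = (0*6 + 1) + (-6 + 1)*(-111) = (0 + 1) - 5*(-111) = 1 + 555 = 556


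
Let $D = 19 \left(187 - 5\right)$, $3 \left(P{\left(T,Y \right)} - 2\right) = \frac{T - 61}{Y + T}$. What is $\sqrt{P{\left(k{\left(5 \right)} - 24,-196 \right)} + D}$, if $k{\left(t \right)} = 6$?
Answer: $\frac{\sqrt{1426138158}}{642} \approx 58.823$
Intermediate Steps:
$P{\left(T,Y \right)} = 2 + \frac{-61 + T}{3 \left(T + Y\right)}$ ($P{\left(T,Y \right)} = 2 + \frac{\left(T - 61\right) \frac{1}{Y + T}}{3} = 2 + \frac{\left(-61 + T\right) \frac{1}{T + Y}}{3} = 2 + \frac{\frac{1}{T + Y} \left(-61 + T\right)}{3} = 2 + \frac{-61 + T}{3 \left(T + Y\right)}$)
$D = 3458$ ($D = 19 \left(187 - 5\right) = 19 \cdot 182 = 3458$)
$\sqrt{P{\left(k{\left(5 \right)} - 24,-196 \right)} + D} = \sqrt{\frac{-61 + 6 \left(-196\right) + 7 \left(6 - 24\right)}{3 \left(\left(6 - 24\right) - 196\right)} + 3458} = \sqrt{\frac{-61 - 1176 + 7 \left(6 - 24\right)}{3 \left(\left(6 - 24\right) - 196\right)} + 3458} = \sqrt{\frac{-61 - 1176 + 7 \left(-18\right)}{3 \left(-18 - 196\right)} + 3458} = \sqrt{\frac{-61 - 1176 - 126}{3 \left(-214\right)} + 3458} = \sqrt{\frac{1}{3} \left(- \frac{1}{214}\right) \left(-1363\right) + 3458} = \sqrt{\frac{1363}{642} + 3458} = \sqrt{\frac{2221399}{642}} = \frac{\sqrt{1426138158}}{642}$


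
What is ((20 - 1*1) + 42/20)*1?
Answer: 211/10 ≈ 21.100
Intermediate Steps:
((20 - 1*1) + 42/20)*1 = ((20 - 1) + 42*(1/20))*1 = (19 + 21/10)*1 = (211/10)*1 = 211/10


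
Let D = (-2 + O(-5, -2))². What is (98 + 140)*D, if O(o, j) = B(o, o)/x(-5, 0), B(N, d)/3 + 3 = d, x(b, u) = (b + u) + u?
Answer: 46648/25 ≈ 1865.9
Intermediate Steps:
x(b, u) = b + 2*u
B(N, d) = -9 + 3*d
O(o, j) = 9/5 - 3*o/5 (O(o, j) = (-9 + 3*o)/(-5 + 2*0) = (-9 + 3*o)/(-5 + 0) = (-9 + 3*o)/(-5) = (-9 + 3*o)*(-⅕) = 9/5 - 3*o/5)
D = 196/25 (D = (-2 + (9/5 - ⅗*(-5)))² = (-2 + (9/5 + 3))² = (-2 + 24/5)² = (14/5)² = 196/25 ≈ 7.8400)
(98 + 140)*D = (98 + 140)*(196/25) = 238*(196/25) = 46648/25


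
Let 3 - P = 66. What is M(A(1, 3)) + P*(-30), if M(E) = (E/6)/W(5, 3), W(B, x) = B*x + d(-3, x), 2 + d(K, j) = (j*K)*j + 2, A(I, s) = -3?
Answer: 45361/24 ≈ 1890.0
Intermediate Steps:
P = -63 (P = 3 - 1*66 = 3 - 66 = -63)
d(K, j) = K*j² (d(K, j) = -2 + ((j*K)*j + 2) = -2 + ((K*j)*j + 2) = -2 + (K*j² + 2) = -2 + (2 + K*j²) = K*j²)
W(B, x) = -3*x² + B*x (W(B, x) = B*x - 3*x² = -3*x² + B*x)
M(E) = -E/72 (M(E) = (E/6)/((3*(5 - 3*3))) = (E*(⅙))/((3*(5 - 9))) = (E/6)/((3*(-4))) = (E/6)/(-12) = (E/6)*(-1/12) = -E/72)
M(A(1, 3)) + P*(-30) = -1/72*(-3) - 63*(-30) = 1/24 + 1890 = 45361/24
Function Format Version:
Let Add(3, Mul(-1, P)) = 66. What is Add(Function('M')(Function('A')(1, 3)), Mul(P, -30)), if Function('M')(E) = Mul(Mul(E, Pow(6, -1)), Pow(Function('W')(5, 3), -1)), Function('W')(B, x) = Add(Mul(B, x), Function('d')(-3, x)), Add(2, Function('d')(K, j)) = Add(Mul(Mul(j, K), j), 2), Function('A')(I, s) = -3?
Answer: Rational(45361, 24) ≈ 1890.0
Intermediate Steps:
P = -63 (P = Add(3, Mul(-1, 66)) = Add(3, -66) = -63)
Function('d')(K, j) = Mul(K, Pow(j, 2)) (Function('d')(K, j) = Add(-2, Add(Mul(Mul(j, K), j), 2)) = Add(-2, Add(Mul(Mul(K, j), j), 2)) = Add(-2, Add(Mul(K, Pow(j, 2)), 2)) = Add(-2, Add(2, Mul(K, Pow(j, 2)))) = Mul(K, Pow(j, 2)))
Function('W')(B, x) = Add(Mul(-3, Pow(x, 2)), Mul(B, x)) (Function('W')(B, x) = Add(Mul(B, x), Mul(-3, Pow(x, 2))) = Add(Mul(-3, Pow(x, 2)), Mul(B, x)))
Function('M')(E) = Mul(Rational(-1, 72), E) (Function('M')(E) = Mul(Mul(E, Pow(6, -1)), Pow(Mul(3, Add(5, Mul(-3, 3))), -1)) = Mul(Mul(E, Rational(1, 6)), Pow(Mul(3, Add(5, -9)), -1)) = Mul(Mul(Rational(1, 6), E), Pow(Mul(3, -4), -1)) = Mul(Mul(Rational(1, 6), E), Pow(-12, -1)) = Mul(Mul(Rational(1, 6), E), Rational(-1, 12)) = Mul(Rational(-1, 72), E))
Add(Function('M')(Function('A')(1, 3)), Mul(P, -30)) = Add(Mul(Rational(-1, 72), -3), Mul(-63, -30)) = Add(Rational(1, 24), 1890) = Rational(45361, 24)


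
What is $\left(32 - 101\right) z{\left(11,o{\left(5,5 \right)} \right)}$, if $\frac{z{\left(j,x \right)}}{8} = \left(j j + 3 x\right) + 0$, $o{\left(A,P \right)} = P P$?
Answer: $-108192$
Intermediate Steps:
$o{\left(A,P \right)} = P^{2}$
$z{\left(j,x \right)} = 8 j^{2} + 24 x$ ($z{\left(j,x \right)} = 8 \left(\left(j j + 3 x\right) + 0\right) = 8 \left(\left(j^{2} + 3 x\right) + 0\right) = 8 \left(j^{2} + 3 x\right) = 8 j^{2} + 24 x$)
$\left(32 - 101\right) z{\left(11,o{\left(5,5 \right)} \right)} = \left(32 - 101\right) \left(8 \cdot 11^{2} + 24 \cdot 5^{2}\right) = - 69 \left(8 \cdot 121 + 24 \cdot 25\right) = - 69 \left(968 + 600\right) = \left(-69\right) 1568 = -108192$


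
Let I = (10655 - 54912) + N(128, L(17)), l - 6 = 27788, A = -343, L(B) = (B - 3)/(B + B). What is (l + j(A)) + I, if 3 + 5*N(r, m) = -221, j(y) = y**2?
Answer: 505706/5 ≈ 1.0114e+5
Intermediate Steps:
L(B) = (-3 + B)/(2*B) (L(B) = (-3 + B)/((2*B)) = (-3 + B)*(1/(2*B)) = (-3 + B)/(2*B))
l = 27794 (l = 6 + 27788 = 27794)
N(r, m) = -224/5 (N(r, m) = -3/5 + (1/5)*(-221) = -3/5 - 221/5 = -224/5)
I = -221509/5 (I = (10655 - 54912) - 224/5 = -44257 - 224/5 = -221509/5 ≈ -44302.)
(l + j(A)) + I = (27794 + (-343)**2) - 221509/5 = (27794 + 117649) - 221509/5 = 145443 - 221509/5 = 505706/5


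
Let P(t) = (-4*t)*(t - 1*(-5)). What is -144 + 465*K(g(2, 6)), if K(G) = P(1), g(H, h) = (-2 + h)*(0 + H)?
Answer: -11304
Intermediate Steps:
g(H, h) = H*(-2 + h) (g(H, h) = (-2 + h)*H = H*(-2 + h))
P(t) = -4*t*(5 + t) (P(t) = (-4*t)*(t + 5) = (-4*t)*(5 + t) = -4*t*(5 + t))
K(G) = -24 (K(G) = -4*1*(5 + 1) = -4*1*6 = -24)
-144 + 465*K(g(2, 6)) = -144 + 465*(-24) = -144 - 11160 = -11304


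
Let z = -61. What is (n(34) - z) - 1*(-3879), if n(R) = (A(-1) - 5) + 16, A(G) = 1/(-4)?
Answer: 15803/4 ≈ 3950.8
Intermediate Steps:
A(G) = -1/4 (A(G) = 1*(-1/4) = -1/4)
n(R) = 43/4 (n(R) = (-1/4 - 5) + 16 = -21/4 + 16 = 43/4)
(n(34) - z) - 1*(-3879) = (43/4 - 1*(-61)) - 1*(-3879) = (43/4 + 61) + 3879 = 287/4 + 3879 = 15803/4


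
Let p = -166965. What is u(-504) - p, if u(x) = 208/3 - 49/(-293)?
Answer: 146823326/879 ≈ 1.6703e+5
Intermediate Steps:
u(x) = 61091/879 (u(x) = 208*(1/3) - 49*(-1/293) = 208/3 + 49/293 = 61091/879)
u(-504) - p = 61091/879 - 1*(-166965) = 61091/879 + 166965 = 146823326/879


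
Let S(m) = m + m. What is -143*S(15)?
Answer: -4290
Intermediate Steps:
S(m) = 2*m
-143*S(15) = -286*15 = -143*30 = -4290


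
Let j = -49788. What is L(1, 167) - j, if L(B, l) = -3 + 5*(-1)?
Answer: 49780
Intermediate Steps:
L(B, l) = -8 (L(B, l) = -3 - 5 = -8)
L(1, 167) - j = -8 - 1*(-49788) = -8 + 49788 = 49780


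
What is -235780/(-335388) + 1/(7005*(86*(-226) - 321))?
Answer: 2719285784326/3868079692965 ≈ 0.70301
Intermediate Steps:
-235780/(-335388) + 1/(7005*(86*(-226) - 321)) = -235780*(-1/335388) + 1/(7005*(-19436 - 321)) = 58945/83847 + (1/7005)/(-19757) = 58945/83847 + (1/7005)*(-1/19757) = 58945/83847 - 1/138397785 = 2719285784326/3868079692965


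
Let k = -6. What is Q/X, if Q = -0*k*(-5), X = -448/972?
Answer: 0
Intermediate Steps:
X = -112/243 (X = -448*1/972 = -112/243 ≈ -0.46091)
Q = 0 (Q = -0*(-6)*(-5) = -0*(-5) = -1*0 = 0)
Q/X = 0/(-112/243) = 0*(-243/112) = 0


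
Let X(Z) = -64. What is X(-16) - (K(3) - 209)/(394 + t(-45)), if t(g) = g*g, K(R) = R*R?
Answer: -154616/2419 ≈ -63.917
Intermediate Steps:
K(R) = R²
t(g) = g²
X(-16) - (K(3) - 209)/(394 + t(-45)) = -64 - (3² - 209)/(394 + (-45)²) = -64 - (9 - 209)/(394 + 2025) = -64 - (-200)/2419 = -64 - 1*(-200/2419) = -64 + 200/2419 = -154616/2419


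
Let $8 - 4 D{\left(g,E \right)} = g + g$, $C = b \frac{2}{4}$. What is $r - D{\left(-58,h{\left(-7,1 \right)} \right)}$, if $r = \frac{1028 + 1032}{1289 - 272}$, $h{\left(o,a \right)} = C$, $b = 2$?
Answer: $- \frac{29467}{1017} \approx -28.974$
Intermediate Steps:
$C = 1$ ($C = 2 \cdot \frac{2}{4} = 2 \cdot 2 \cdot \frac{1}{4} = 2 \cdot \frac{1}{2} = 1$)
$h{\left(o,a \right)} = 1$
$D{\left(g,E \right)} = 2 - \frac{g}{2}$ ($D{\left(g,E \right)} = 2 - \frac{g + g}{4} = 2 - \frac{2 g}{4} = 2 - \frac{g}{2}$)
$r = \frac{2060}{1017} \approx 2.0256$
$r - D{\left(-58,h{\left(-7,1 \right)} \right)} = \frac{2060}{1017} - \left(2 - -29\right) = \frac{2060}{1017} - \left(2 + 29\right) = \frac{2060}{1017} - 31 = - \frac{29467}{1017}$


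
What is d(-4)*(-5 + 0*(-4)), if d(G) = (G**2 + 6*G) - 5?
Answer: 65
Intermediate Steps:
d(G) = -5 + G**2 + 6*G
d(-4)*(-5 + 0*(-4)) = (-5 + (-4)**2 + 6*(-4))*(-5 + 0*(-4)) = (-5 + 16 - 24)*(-5 + 0) = -13*(-5) = 65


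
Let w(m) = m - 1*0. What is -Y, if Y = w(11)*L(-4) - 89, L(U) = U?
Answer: 133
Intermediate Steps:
w(m) = m (w(m) = m + 0 = m)
Y = -133 (Y = 11*(-4) - 89 = -44 - 89 = -133)
-Y = -1*(-133) = 133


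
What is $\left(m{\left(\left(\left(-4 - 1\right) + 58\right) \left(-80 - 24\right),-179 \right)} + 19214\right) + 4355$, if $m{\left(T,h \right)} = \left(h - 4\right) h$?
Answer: $56326$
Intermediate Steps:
$m{\left(T,h \right)} = h \left(-4 + h\right)$ ($m{\left(T,h \right)} = \left(-4 + h\right) h = h \left(-4 + h\right)$)
$\left(m{\left(\left(\left(-4 - 1\right) + 58\right) \left(-80 - 24\right),-179 \right)} + 19214\right) + 4355 = \left(- 179 \left(-4 - 179\right) + 19214\right) + 4355 = \left(\left(-179\right) \left(-183\right) + 19214\right) + 4355 = \left(32757 + 19214\right) + 4355 = 51971 + 4355 = 56326$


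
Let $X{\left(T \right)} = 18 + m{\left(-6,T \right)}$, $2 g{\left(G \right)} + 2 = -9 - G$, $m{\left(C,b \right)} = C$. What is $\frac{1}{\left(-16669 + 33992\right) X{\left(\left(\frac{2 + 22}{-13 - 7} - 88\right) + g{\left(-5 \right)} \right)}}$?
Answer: $\frac{1}{207876} \approx 4.8106 \cdot 10^{-6}$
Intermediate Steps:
$g{\left(G \right)} = - \frac{11}{2} - \frac{G}{2}$ ($g{\left(G \right)} = -1 + \frac{-9 - G}{2} = -1 - \left(\frac{9}{2} + \frac{G}{2}\right) = - \frac{11}{2} - \frac{G}{2}$)
$X{\left(T \right)} = 12$ ($X{\left(T \right)} = 18 - 6 = 12$)
$\frac{1}{\left(-16669 + 33992\right) X{\left(\left(\frac{2 + 22}{-13 - 7} - 88\right) + g{\left(-5 \right)} \right)}} = \frac{1}{\left(-16669 + 33992\right) 12} = \frac{1}{17323} \cdot \frac{1}{12} = \frac{1}{207876}$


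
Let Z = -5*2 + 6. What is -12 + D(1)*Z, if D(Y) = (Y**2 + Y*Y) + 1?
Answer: -24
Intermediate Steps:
D(Y) = 1 + 2*Y**2 (D(Y) = (Y**2 + Y**2) + 1 = 2*Y**2 + 1 = 1 + 2*Y**2)
Z = -4 (Z = -10 + 6 = -4)
-12 + D(1)*Z = -12 + (1 + 2*1**2)*(-4) = -12 + (1 + 2*1)*(-4) = -12 + (1 + 2)*(-4) = -12 + 3*(-4) = -12 - 12 = -24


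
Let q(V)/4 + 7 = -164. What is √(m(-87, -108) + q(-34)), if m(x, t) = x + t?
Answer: I*√879 ≈ 29.648*I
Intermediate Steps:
m(x, t) = t + x
q(V) = -684 (q(V) = -28 + 4*(-164) = -28 - 656 = -684)
√(m(-87, -108) + q(-34)) = √((-108 - 87) - 684) = √(-195 - 684) = √(-879) = I*√879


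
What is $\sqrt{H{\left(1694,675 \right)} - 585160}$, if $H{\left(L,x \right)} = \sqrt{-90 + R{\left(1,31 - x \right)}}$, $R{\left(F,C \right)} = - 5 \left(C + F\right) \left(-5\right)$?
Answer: $\sqrt{-585160 + i \sqrt{16165}} \approx 0.083 + 764.96 i$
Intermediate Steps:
$R{\left(F,C \right)} = 25 C + 25 F$ ($R{\left(F,C \right)} = - 5 \left(- 5 C - 5 F\right) = 25 C + 25 F$)
$H{\left(L,x \right)} = \sqrt{710 - 25 x}$ ($H{\left(L,x \right)} = \sqrt{-90 + \left(25 \left(31 - x\right) + 25 \cdot 1\right)} = \sqrt{-90 + \left(\left(775 - 25 x\right) + 25\right)} = \sqrt{-90 - \left(-800 + 25 x\right)} = \sqrt{710 - 25 x}$)
$\sqrt{H{\left(1694,675 \right)} - 585160} = \sqrt{\sqrt{710 - 16875} - 585160} = \sqrt{\sqrt{-16165} - 585160} = \sqrt{i \sqrt{16165} - 585160} = \sqrt{-585160 + i \sqrt{16165}}$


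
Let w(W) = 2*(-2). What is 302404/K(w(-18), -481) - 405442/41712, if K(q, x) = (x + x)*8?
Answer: -491692415/10031736 ≈ -49.014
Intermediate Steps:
w(W) = -4
K(q, x) = 16*x (K(q, x) = (2*x)*8 = 16*x)
302404/K(w(-18), -481) - 405442/41712 = 302404/((16*(-481))) - 405442/41712 = 302404/(-7696) - 405442*1/41712 = 302404*(-1/7696) - 202721/20856 = -75601/1924 - 202721/20856 = -491692415/10031736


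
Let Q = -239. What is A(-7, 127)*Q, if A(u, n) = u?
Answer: 1673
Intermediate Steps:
A(-7, 127)*Q = -7*(-239) = 1673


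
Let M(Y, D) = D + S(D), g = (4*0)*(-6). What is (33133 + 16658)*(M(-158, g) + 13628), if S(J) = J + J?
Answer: 678551748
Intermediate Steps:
g = 0 (g = 0*(-6) = 0)
S(J) = 2*J
M(Y, D) = 3*D (M(Y, D) = D + 2*D = 3*D)
(33133 + 16658)*(M(-158, g) + 13628) = (33133 + 16658)*(3*0 + 13628) = 49791*(0 + 13628) = 49791*13628 = 678551748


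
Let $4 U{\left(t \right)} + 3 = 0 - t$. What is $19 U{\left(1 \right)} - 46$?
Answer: $-65$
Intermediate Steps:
$U{\left(t \right)} = - \frac{3}{4} - \frac{t}{4}$ ($U{\left(t \right)} = - \frac{3}{4} + \frac{0 - t}{4} = - \frac{3}{4} + \frac{\left(-1\right) t}{4} = - \frac{3}{4} - \frac{t}{4}$)
$19 U{\left(1 \right)} - 46 = 19 \left(- \frac{3}{4} - \frac{1}{4}\right) - 46 = 19 \left(-1\right) - 46 = -19 - 46 = -65$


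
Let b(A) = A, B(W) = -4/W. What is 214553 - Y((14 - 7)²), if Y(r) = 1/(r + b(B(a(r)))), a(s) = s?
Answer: 514283492/2397 ≈ 2.1455e+5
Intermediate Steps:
Y(r) = 1/(r - 4/r)
214553 - Y((14 - 7)²) = 214553 - (14 - 7)²/(-4 + ((14 - 7)²)²) = 214553 - 7²/(-4 + (7²)²) = 214553 - 49/(-4 + 49²) = 214553 - 49/(-4 + 2401) = 214553 - 49/2397 = 514283492/2397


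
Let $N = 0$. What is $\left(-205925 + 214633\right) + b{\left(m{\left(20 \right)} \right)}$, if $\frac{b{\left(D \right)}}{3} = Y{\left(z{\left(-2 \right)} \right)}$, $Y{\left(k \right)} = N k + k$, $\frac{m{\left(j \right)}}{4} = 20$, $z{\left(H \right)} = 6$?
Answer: $8726$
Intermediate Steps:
$m{\left(j \right)} = 80$ ($m{\left(j \right)} = 4 \cdot 20 = 80$)
$Y{\left(k \right)} = k$ ($Y{\left(k \right)} = 0 k + k = 0 + k = k$)
$b{\left(D \right)} = 18$ ($b{\left(D \right)} = 3 \cdot 6 = 18$)
$\left(-205925 + 214633\right) + b{\left(m{\left(20 \right)} \right)} = \left(-205925 + 214633\right) + 18 = 8708 + 18 = 8726$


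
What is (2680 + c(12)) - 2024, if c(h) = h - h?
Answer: 656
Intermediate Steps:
c(h) = 0
(2680 + c(12)) - 2024 = (2680 + 0) - 2024 = 2680 - 2024 = 656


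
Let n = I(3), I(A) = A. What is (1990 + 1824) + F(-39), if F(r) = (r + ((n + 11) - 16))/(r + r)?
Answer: 297533/78 ≈ 3814.5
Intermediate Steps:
n = 3
F(r) = (-2 + r)/(2*r) (F(r) = (r + ((3 + 11) - 16))/(r + r) = (r + (14 - 16))/((2*r)) = (r - 2)*(1/(2*r)) = (-2 + r)*(1/(2*r)) = (-2 + r)/(2*r))
(1990 + 1824) + F(-39) = (1990 + 1824) + (1/2)*(-2 - 39)/(-39) = 3814 + (1/2)*(-1/39)*(-41) = 3814 + 41/78 = 297533/78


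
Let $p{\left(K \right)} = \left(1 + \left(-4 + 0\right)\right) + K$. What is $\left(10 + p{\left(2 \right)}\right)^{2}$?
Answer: $81$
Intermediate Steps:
$p{\left(K \right)} = -3 + K$ ($p{\left(K \right)} = \left(1 - 4\right) + K = -3 + K$)
$\left(10 + p{\left(2 \right)}\right)^{2} = \left(10 + \left(-3 + 2\right)\right)^{2} = \left(10 - 1\right)^{2} = 9^{2} = 81$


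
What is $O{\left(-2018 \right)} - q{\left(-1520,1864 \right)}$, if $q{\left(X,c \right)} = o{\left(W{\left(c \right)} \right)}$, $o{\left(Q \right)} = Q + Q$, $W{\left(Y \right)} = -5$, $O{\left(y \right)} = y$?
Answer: $-2008$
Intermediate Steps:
$o{\left(Q \right)} = 2 Q$
$q{\left(X,c \right)} = -10$ ($q{\left(X,c \right)} = 2 \left(-5\right) = -10$)
$O{\left(-2018 \right)} - q{\left(-1520,1864 \right)} = -2018 - -10 = -2018 + 10 = -2008$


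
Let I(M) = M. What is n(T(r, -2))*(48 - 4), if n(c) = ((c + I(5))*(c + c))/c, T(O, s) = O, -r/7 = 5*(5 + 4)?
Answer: -27280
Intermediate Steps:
r = -315 (r = -35*(5 + 4) = -35*9 = -7*45 = -315)
n(c) = 10 + 2*c (n(c) = ((c + 5)*(c + c))/c = ((5 + c)*(2*c))/c = (2*c*(5 + c))/c = 10 + 2*c)
n(T(r, -2))*(48 - 4) = (10 + 2*(-315))*(48 - 4) = (10 - 630)*44 = -620*44 = -27280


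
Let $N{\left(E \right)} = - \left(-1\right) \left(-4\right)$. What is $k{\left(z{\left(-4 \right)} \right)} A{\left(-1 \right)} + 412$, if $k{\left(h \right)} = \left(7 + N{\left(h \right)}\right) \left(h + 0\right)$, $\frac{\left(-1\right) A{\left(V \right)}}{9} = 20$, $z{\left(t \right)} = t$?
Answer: $2572$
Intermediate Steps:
$N{\left(E \right)} = -4$ ($N{\left(E \right)} = \left(-1\right) 4 = -4$)
$A{\left(V \right)} = -180$ ($A{\left(V \right)} = \left(-9\right) 20 = -180$)
$k{\left(h \right)} = 3 h$ ($k{\left(h \right)} = \left(7 - 4\right) \left(h + 0\right) = 3 h$)
$k{\left(z{\left(-4 \right)} \right)} A{\left(-1 \right)} + 412 = 3 \left(-4\right) \left(-180\right) + 412 = \left(-12\right) \left(-180\right) + 412 = 2160 + 412 = 2572$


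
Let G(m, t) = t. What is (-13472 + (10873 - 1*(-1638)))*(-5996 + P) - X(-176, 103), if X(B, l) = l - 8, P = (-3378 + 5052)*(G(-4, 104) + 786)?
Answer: -1425993399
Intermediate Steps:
P = 1489860 (P = (-3378 + 5052)*(104 + 786) = 1674*890 = 1489860)
X(B, l) = -8 + l
(-13472 + (10873 - 1*(-1638)))*(-5996 + P) - X(-176, 103) = (-13472 + (10873 - 1*(-1638)))*(-5996 + 1489860) - (-8 + 103) = (-13472 + (10873 + 1638))*1483864 - 1*95 = (-13472 + 12511)*1483864 - 95 = -961*1483864 - 95 = -1425993304 - 95 = -1425993399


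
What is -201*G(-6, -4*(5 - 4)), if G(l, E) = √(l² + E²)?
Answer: -402*√13 ≈ -1449.4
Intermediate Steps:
G(l, E) = √(E² + l²)
-201*G(-6, -4*(5 - 4)) = -201*√((-4*(5 - 4))² + (-6)²) = -201*√((-4*1)² + 36) = -201*√((-4)² + 36) = -201*√(16 + 36) = -402*√13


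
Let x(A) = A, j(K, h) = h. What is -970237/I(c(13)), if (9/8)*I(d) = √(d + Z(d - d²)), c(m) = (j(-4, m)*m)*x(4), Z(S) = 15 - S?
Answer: -8732133*√456991/3655928 ≈ -1614.6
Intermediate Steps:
c(m) = 4*m² (c(m) = (m*m)*4 = m²*4 = 4*m²)
I(d) = 8*√(15 + d²)/9 (I(d) = 8*√(d + (15 - (d - d²)))/9 = 8*√(d + (15 + (d² - d)))/9 = 8*√(d + (15 + d² - d))/9 = 8*√(15 + d²)/9)
-970237/I(c(13)) = -970237*9/(8*√(15 + (4*13²)²)) = -970237*9/(8*√(15 + (4*169)²)) = -970237*9/(8*√(15 + 676²)) = -970237*9/(8*√(15 + 456976)) = -970237*9*√456991/3655928 = -8732133*√456991/3655928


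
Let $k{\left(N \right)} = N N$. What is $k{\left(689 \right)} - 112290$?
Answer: $362431$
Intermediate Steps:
$k{\left(N \right)} = N^{2}$
$k{\left(689 \right)} - 112290 = 689^{2} - 112290 = 474721 - 112290 = 362431$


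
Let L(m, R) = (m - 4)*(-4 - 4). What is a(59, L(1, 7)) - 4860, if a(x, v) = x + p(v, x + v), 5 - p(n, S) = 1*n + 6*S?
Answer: -5318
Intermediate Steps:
L(m, R) = 32 - 8*m (L(m, R) = (-4 + m)*(-8) = 32 - 8*m)
p(n, S) = 5 - n - 6*S (p(n, S) = 5 - (1*n + 6*S) = 5 - (n + 6*S) = 5 + (-n - 6*S) = 5 - n - 6*S)
a(x, v) = 5 - 7*v - 5*x (a(x, v) = x + (5 - v - 6*(x + v)) = x + (5 - v - 6*(v + x)) = x + (5 - v + (-6*v - 6*x)) = x + (5 - 7*v - 6*x) = 5 - 7*v - 5*x)
a(59, L(1, 7)) - 4860 = (5 - 7*(32 - 8*1) - 5*59) - 4860 = (5 - 7*(32 - 8) - 295) - 4860 = (5 - 7*24 - 295) - 4860 = (5 - 168 - 295) - 4860 = -458 - 4860 = -5318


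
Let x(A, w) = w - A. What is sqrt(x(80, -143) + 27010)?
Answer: sqrt(26787) ≈ 163.67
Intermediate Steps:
sqrt(x(80, -143) + 27010) = sqrt((-143 - 1*80) + 27010) = sqrt((-143 - 80) + 27010) = sqrt(-223 + 27010) = sqrt(26787)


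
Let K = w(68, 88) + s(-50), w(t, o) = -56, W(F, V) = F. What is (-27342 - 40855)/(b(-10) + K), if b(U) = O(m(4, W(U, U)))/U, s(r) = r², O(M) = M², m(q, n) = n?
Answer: -68197/2434 ≈ -28.018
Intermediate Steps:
b(U) = U (b(U) = U²/U = U)
K = 2444 (K = -56 + (-50)² = -56 + 2500 = 2444)
(-27342 - 40855)/(b(-10) + K) = (-27342 - 40855)/(-10 + 2444) = -68197/2434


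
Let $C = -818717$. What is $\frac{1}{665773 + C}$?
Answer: $- \frac{1}{152944} \approx -6.5383 \cdot 10^{-6}$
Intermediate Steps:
$\frac{1}{665773 + C} = \frac{1}{665773 - 818717} = \frac{1}{-152944} = - \frac{1}{152944}$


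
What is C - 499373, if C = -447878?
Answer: -947251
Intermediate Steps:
C - 499373 = -447878 - 499373 = -947251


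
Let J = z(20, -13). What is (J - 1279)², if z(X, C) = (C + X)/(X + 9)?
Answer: 1375223056/841 ≈ 1.6352e+6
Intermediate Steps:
z(X, C) = (C + X)/(9 + X)
J = 7/29 (J = (-13 + 20)/(9 + 20) = 7/29 ≈ 0.24138)
(J - 1279)² = (7/29 - 1279)² = (-37084/29)² = 1375223056/841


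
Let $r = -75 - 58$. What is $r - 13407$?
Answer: $-13540$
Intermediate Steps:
$r = -133$ ($r = -75 - 58 = -133$)
$r - 13407 = -133 - 13407 = -13540$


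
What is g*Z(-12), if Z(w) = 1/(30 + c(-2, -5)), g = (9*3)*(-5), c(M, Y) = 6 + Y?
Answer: -135/31 ≈ -4.3548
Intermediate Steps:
g = -135 (g = 27*(-5) = -135)
Z(w) = 1/31 (Z(w) = 1/(30 + (6 - 5)) = 1/(30 + 1) = 1/31)
g*Z(-12) = -135*1/31 = -135/31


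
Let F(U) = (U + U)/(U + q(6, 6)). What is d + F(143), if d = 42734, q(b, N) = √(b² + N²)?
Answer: 870831616/20377 - 1716*√2/20377 ≈ 42736.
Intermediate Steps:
q(b, N) = √(N² + b²)
F(U) = 2*U/(U + 6*√2) (F(U) = (U + U)/(U + √(6² + 6²)) = (2*U)/(U + √(36 + 36)) = (2*U)/(U + √72) = (2*U)/(U + 6*√2) = 2*U/(U + 6*√2))
d + F(143) = 42734 + 2*143/(143 + 6*√2) = 42734 + 286/(143 + 6*√2)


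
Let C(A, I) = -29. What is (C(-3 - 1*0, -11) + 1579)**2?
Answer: 2402500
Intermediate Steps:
(C(-3 - 1*0, -11) + 1579)**2 = (-29 + 1579)**2 = 1550**2 = 2402500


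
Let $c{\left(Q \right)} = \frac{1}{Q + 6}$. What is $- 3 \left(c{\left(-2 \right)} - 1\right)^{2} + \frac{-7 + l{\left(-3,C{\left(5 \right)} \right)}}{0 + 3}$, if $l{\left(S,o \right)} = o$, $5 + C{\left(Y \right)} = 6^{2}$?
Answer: $\frac{101}{16} \approx 6.3125$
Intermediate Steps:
$C{\left(Y \right)} = 31$ ($C{\left(Y \right)} = -5 + 6^{2} = -5 + 36 = 31$)
$c{\left(Q \right)} = \frac{1}{6 + Q}$
$- 3 \left(c{\left(-2 \right)} - 1\right)^{2} + \frac{-7 + l{\left(-3,C{\left(5 \right)} \right)}}{0 + 3} = - 3 \left(\frac{1}{6 - 2} - 1\right)^{2} + \frac{-7 + 31}{0 + 3} = - 3 \left(\frac{1}{4} - 1\right)^{2} + \frac{24}{3} = - 3 \left(\frac{1}{4} - 1\right)^{2} + 24 \cdot \frac{1}{3} = - 3 \left(- \frac{3}{4}\right)^{2} + 8 = \left(-3\right) \frac{9}{16} + 8 = - \frac{27}{16} + 8 = \frac{101}{16}$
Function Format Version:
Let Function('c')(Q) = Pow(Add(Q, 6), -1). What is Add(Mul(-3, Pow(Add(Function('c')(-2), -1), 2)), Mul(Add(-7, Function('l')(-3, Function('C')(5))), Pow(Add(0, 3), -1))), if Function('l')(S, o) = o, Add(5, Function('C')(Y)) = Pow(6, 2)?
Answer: Rational(101, 16) ≈ 6.3125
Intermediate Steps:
Function('C')(Y) = 31 (Function('C')(Y) = Add(-5, Pow(6, 2)) = Add(-5, 36) = 31)
Function('c')(Q) = Pow(Add(6, Q), -1)
Add(Mul(-3, Pow(Add(Function('c')(-2), -1), 2)), Mul(Add(-7, Function('l')(-3, Function('C')(5))), Pow(Add(0, 3), -1))) = Add(Mul(-3, Pow(Add(Pow(Add(6, -2), -1), -1), 2)), Mul(Add(-7, 31), Pow(Add(0, 3), -1))) = Add(Mul(-3, Pow(Add(Pow(4, -1), -1), 2)), Mul(24, Pow(3, -1))) = Add(Mul(-3, Pow(Add(Rational(1, 4), -1), 2)), Mul(24, Rational(1, 3))) = Add(Mul(-3, Pow(Rational(-3, 4), 2)), 8) = Add(Mul(-3, Rational(9, 16)), 8) = Add(Rational(-27, 16), 8) = Rational(101, 16)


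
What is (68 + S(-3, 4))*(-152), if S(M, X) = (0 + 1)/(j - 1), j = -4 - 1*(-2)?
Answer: -30856/3 ≈ -10285.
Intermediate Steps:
j = -2 (j = -4 + 2 = -2)
S(M, X) = -1/3 (S(M, X) = (0 + 1)/(-2 - 1) = 1/(-3) = 1*(-1/3) = -1/3)
(68 + S(-3, 4))*(-152) = (68 - 1/3)*(-152) = (203/3)*(-152) = -30856/3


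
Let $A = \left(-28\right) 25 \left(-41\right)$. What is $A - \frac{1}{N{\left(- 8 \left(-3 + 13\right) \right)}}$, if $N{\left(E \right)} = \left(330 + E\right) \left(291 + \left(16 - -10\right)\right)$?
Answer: $\frac{2274474999}{79250} \approx 28700.0$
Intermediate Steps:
$N{\left(E \right)} = 104610 + 317 E$ ($N{\left(E \right)} = \left(330 + E\right) \left(291 + \left(16 + 10\right)\right) = \left(330 + E\right) \left(291 + 26\right) = \left(330 + E\right) 317 = 104610 + 317 E$)
$A = 28700$ ($A = \left(-700\right) \left(-41\right) = 28700$)
$A - \frac{1}{N{\left(- 8 \left(-3 + 13\right) \right)}} = 28700 - \frac{1}{104610 + 317 \left(- 8 \left(-3 + 13\right)\right)} = 28700 - \frac{1}{104610 + 317 \left(\left(-8\right) 10\right)} = 28700 - \frac{1}{104610 + 317 \left(-80\right)} = 28700 - \frac{1}{104610 - 25360} = 28700 - \frac{1}{79250} = \frac{2274474999}{79250}$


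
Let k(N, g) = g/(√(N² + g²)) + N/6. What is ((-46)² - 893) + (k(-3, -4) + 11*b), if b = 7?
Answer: 12987/10 ≈ 1298.7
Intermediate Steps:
k(N, g) = N/6 + g/√(N² + g²) (k(N, g) = g/√(N² + g²) + N*(⅙) = g/√(N² + g²) + N/6 = N/6 + g/√(N² + g²))
((-46)² - 893) + (k(-3, -4) + 11*b) = ((-46)² - 893) + (((⅙)*(-3) - 4/√((-3)² + (-4)²)) + 11*7) = (2116 - 893) + ((-½ - 4/√(9 + 16)) + 77) = 1223 + ((-½ - 4/√25) + 77) = 1223 + ((-½ - 4*⅕) + 77) = 1223 + ((-½ - ⅘) + 77) = 1223 + (-13/10 + 77) = 1223 + 757/10 = 12987/10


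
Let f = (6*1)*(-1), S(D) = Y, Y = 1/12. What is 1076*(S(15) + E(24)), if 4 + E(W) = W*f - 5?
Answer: -493615/3 ≈ -1.6454e+5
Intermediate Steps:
Y = 1/12 ≈ 0.083333
S(D) = 1/12
f = -6 (f = 6*(-1) = -6)
E(W) = -9 - 6*W (E(W) = -4 + (W*(-6) - 5) = -4 + (-6*W - 5) = -4 + (-5 - 6*W) = -9 - 6*W)
1076*(S(15) + E(24)) = 1076*(1/12 + (-9 - 6*24)) = 1076*(1/12 + (-9 - 144)) = 1076*(1/12 - 153) = 1076*(-1835/12) = -493615/3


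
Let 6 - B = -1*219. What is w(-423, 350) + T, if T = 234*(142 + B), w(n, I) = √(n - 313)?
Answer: 85878 + 4*I*√46 ≈ 85878.0 + 27.129*I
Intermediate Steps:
w(n, I) = √(-313 + n)
B = 225 (B = 6 - (-1)*219 = 6 - 1*(-219) = 6 + 219 = 225)
T = 85878 (T = 234*(142 + 225) = 234*367 = 85878)
w(-423, 350) + T = √(-313 - 423) + 85878 = √(-736) + 85878 = 4*I*√46 + 85878 = 85878 + 4*I*√46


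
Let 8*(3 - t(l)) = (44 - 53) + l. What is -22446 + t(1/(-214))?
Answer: -38420489/1712 ≈ -22442.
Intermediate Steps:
t(l) = 33/8 - l/8 (t(l) = 3 - ((44 - 53) + l)/8 = 3 - (-9 + l)/8 = 3 + (9/8 - l/8) = 33/8 - l/8)
-22446 + t(1/(-214)) = -22446 + (33/8 - ⅛/(-214)) = -22446 + (33/8 - ⅛*(-1/214)) = -22446 + (33/8 + 1/1712) = -22446 + 7063/1712 = -38420489/1712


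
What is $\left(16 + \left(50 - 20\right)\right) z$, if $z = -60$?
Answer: $-2760$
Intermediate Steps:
$\left(16 + \left(50 - 20\right)\right) z = \left(16 + \left(50 - 20\right)\right) \left(-60\right) = \left(16 + 30\right) \left(-60\right) = 46 \left(-60\right) = -2760$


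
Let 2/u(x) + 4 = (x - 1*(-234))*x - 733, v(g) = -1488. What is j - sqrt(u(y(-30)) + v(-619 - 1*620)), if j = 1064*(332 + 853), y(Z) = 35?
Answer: 1260840 - I*sqrt(28014454109)/4339 ≈ 1.2608e+6 - 38.575*I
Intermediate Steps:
u(x) = 2/(-737 + x*(234 + x)) (u(x) = 2/(-4 + ((x - 1*(-234))*x - 733)) = 2/(-4 + ((x + 234)*x - 733)) = 2/(-4 + ((234 + x)*x - 733)) = 2/(-4 + (x*(234 + x) - 733)) = 2/(-4 + (-733 + x*(234 + x))) = 2/(-737 + x*(234 + x)))
j = 1260840 (j = 1064*1185 = 1260840)
j - sqrt(u(y(-30)) + v(-619 - 1*620)) = 1260840 - sqrt(2/(-737 + 35**2 + 234*35) - 1488) = 1260840 - sqrt(2/(-737 + 1225 + 8190) - 1488) = 1260840 - sqrt(2/8678 - 1488) = 1260840 - sqrt(2*(1/8678) - 1488) = 1260840 - sqrt(1/4339 - 1488) = 1260840 - sqrt(-6456431/4339) = 1260840 - I*sqrt(28014454109)/4339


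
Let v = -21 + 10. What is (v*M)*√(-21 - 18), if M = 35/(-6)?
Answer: 385*I*√39/6 ≈ 400.72*I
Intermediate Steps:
M = -35/6 (M = 35*(-⅙) = -35/6 ≈ -5.8333)
v = -11
(v*M)*√(-21 - 18) = (-11*(-35/6))*√(-21 - 18) = 385*√(-39)/6 = 385*(I*√39)/6 = 385*I*√39/6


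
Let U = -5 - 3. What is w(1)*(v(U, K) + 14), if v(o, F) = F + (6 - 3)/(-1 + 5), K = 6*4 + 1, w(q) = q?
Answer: 159/4 ≈ 39.750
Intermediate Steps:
U = -8
K = 25 (K = 24 + 1 = 25)
v(o, F) = ¾ + F (v(o, F) = F + 3/4 = F + 3*(¼) = F + ¾ = ¾ + F)
w(1)*(v(U, K) + 14) = 1*((¾ + 25) + 14) = 1*(103/4 + 14) = 1*(159/4) = 159/4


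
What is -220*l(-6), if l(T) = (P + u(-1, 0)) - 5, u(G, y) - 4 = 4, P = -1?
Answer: -440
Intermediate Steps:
u(G, y) = 8 (u(G, y) = 4 + 4 = 8)
l(T) = 2 (l(T) = (-1 + 8) - 5 = 7 - 5 = 2)
-220*l(-6) = -220*2 = -440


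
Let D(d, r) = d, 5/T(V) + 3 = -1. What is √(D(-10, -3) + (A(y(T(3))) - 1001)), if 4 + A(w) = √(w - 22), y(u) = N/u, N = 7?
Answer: √(-25375 + 5*I*√690)/5 ≈ 0.08245 + 31.859*I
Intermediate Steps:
T(V) = -5/4 (T(V) = 5/(-3 - 1) = 5/(-4) = 5*(-¼) = -5/4)
y(u) = 7/u
A(w) = -4 + √(-22 + w) (A(w) = -4 + √(w - 22) = -4 + √(-22 + w))
√(D(-10, -3) + (A(y(T(3))) - 1001)) = √(-10 + ((-4 + √(-22 + 7/(-5/4))) - 1001)) = √(-10 + ((-4 + √(-22 + 7*(-⅘))) - 1001)) = √(-10 + ((-4 + √(-22 - 28/5)) - 1001)) = √(-10 + ((-4 + √(-138/5)) - 1001)) = √(-10 + ((-4 + I*√690/5) - 1001)) = √(-10 + (-1005 + I*√690/5)) = √(-1015 + I*√690/5)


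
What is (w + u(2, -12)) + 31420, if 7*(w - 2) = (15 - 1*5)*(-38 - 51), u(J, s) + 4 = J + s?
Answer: 218966/7 ≈ 31281.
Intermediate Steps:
u(J, s) = -4 + J + s (u(J, s) = -4 + (J + s) = -4 + J + s)
w = -876/7 (w = 2 + ((15 - 1*5)*(-38 - 51))/7 = 2 + ((15 - 5)*(-89))/7 = 2 + (10*(-89))/7 = 2 + (1/7)*(-890) = 2 - 890/7 = -876/7 ≈ -125.14)
(w + u(2, -12)) + 31420 = (-876/7 + (-4 + 2 - 12)) + 31420 = (-876/7 - 14) + 31420 = -974/7 + 31420 = 218966/7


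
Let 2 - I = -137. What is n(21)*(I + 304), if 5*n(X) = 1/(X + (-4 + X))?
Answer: 443/190 ≈ 2.3316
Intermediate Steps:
I = 139 (I = 2 - 1*(-137) = 2 + 137 = 139)
n(X) = 1/(5*(-4 + 2*X)) (n(X) = 1/(5*(X + (-4 + X))) = 1/(5*(-4 + 2*X)))
n(21)*(I + 304) = (1/(10*(-2 + 21)))*(139 + 304) = ((1/10)/19)*443 = ((1/10)*(1/19))*443 = (1/190)*443 = 443/190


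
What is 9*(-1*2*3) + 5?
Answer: -49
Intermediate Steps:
9*(-1*2*3) + 5 = 9*(-2*3) + 5 = 9*(-6) + 5 = -54 + 5 = -49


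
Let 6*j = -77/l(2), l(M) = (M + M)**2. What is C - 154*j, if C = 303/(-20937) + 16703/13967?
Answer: 583461043157/4678833264 ≈ 124.70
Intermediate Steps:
l(M) = 4*M**2 (l(M) = (2*M)**2 = 4*M**2)
j = -77/96 (j = (-77/(4*2**2))/6 = (-77/(4*4))/6 = (-77/16)/6 = (-77*1/16)/6 = (1/6)*(-77/16) = -77/96 ≈ -0.80208)
C = 115159570/97475693 (C = 303*(-1/20937) + 16703*(1/13967) = -101/6979 + 16703/13967 = 115159570/97475693 ≈ 1.1814)
C - 154*j = 115159570/97475693 - 154*(-77/96) = 115159570/97475693 + 5929/48 = 583461043157/4678833264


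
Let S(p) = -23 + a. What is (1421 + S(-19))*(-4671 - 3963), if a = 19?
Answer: -12234378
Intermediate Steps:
S(p) = -4 (S(p) = -23 + 19 = -4)
(1421 + S(-19))*(-4671 - 3963) = (1421 - 4)*(-4671 - 3963) = 1417*(-8634) = -12234378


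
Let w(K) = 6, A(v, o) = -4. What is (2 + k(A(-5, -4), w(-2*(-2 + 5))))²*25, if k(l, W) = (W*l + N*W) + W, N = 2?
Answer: 400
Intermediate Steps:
k(l, W) = 3*W + W*l (k(l, W) = (W*l + 2*W) + W = (2*W + W*l) + W = 3*W + W*l)
(2 + k(A(-5, -4), w(-2*(-2 + 5))))²*25 = (2 + 6*(3 - 4))²*25 = (2 + 6*(-1))²*25 = (2 - 6)²*25 = (-4)²*25 = 16*25 = 400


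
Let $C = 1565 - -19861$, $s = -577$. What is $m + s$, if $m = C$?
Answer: $20849$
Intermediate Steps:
$C = 21426$ ($C = 1565 + 19861 = 21426$)
$m = 21426$
$m + s = 21426 - 577 = 20849$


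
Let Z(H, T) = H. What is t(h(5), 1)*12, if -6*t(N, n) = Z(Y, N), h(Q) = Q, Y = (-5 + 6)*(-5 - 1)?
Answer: 12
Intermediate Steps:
Y = -6 (Y = 1*(-6) = -6)
t(N, n) = 1 (t(N, n) = -1/6*(-6) = 1)
t(h(5), 1)*12 = 1*12 = 12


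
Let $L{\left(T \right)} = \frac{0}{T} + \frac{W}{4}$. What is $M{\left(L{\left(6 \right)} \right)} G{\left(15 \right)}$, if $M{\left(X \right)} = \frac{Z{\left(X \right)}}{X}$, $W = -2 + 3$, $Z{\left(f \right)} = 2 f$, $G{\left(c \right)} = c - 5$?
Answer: $20$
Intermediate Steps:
$G{\left(c \right)} = -5 + c$ ($G{\left(c \right)} = c - 5 = -5 + c$)
$W = 1$
$L{\left(T \right)} = \frac{1}{4}$ ($L{\left(T \right)} = \frac{0}{T} + 1 \cdot \frac{1}{4} = 0 + 1 \cdot \frac{1}{4} = 0 + \frac{1}{4} = \frac{1}{4}$)
$M{\left(X \right)} = 2$ ($M{\left(X \right)} = \frac{2 X}{X} = 2$)
$M{\left(L{\left(6 \right)} \right)} G{\left(15 \right)} = 2 \left(-5 + 15\right) = 2 \cdot 10 = 20$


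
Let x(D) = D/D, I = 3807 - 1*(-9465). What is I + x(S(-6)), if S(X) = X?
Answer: 13273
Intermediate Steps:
I = 13272 (I = 3807 + 9465 = 13272)
x(D) = 1
I + x(S(-6)) = 13272 + 1 = 13273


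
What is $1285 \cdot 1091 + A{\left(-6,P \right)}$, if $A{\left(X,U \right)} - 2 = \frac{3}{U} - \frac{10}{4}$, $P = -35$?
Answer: $\frac{98135409}{70} \approx 1.4019 \cdot 10^{6}$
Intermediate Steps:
$A{\left(X,U \right)} = - \frac{1}{2} + \frac{3}{U}$ ($A{\left(X,U \right)} = 2 + \left(\frac{3}{U} - \frac{10}{4}\right) = 2 + \left(\frac{3}{U} - \frac{5}{2}\right) = 2 - \left(\frac{5}{2} - \frac{3}{U}\right) = - \frac{1}{2} + \frac{3}{U}$)
$1285 \cdot 1091 + A{\left(-6,P \right)} = 1285 \cdot 1091 + \frac{6 - -35}{2 \left(-35\right)} = 1401935 + \frac{1}{2} \left(- \frac{1}{35}\right) \left(6 + 35\right) = 1401935 + \frac{1}{2} \left(- \frac{1}{35}\right) 41 = 1401935 - \frac{41}{70} = \frac{98135409}{70}$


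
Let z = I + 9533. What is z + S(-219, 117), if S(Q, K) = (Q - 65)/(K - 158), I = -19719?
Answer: -417342/41 ≈ -10179.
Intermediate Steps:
S(Q, K) = (-65 + Q)/(-158 + K)
z = -10186 (z = -19719 + 9533 = -10186)
z + S(-219, 117) = -10186 + (-65 - 219)/(-158 + 117) = -10186 - 284/(-41) = -10186 - 1/41*(-284) = -10186 + 284/41 = -417342/41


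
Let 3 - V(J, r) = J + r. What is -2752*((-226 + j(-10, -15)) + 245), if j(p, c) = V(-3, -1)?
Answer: -71552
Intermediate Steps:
V(J, r) = 3 - J - r (V(J, r) = 3 - (J + r) = 3 + (-J - r) = 3 - J - r)
j(p, c) = 7 (j(p, c) = 3 - 1*(-3) - 1*(-1) = 3 + 3 + 1 = 7)
-2752*((-226 + j(-10, -15)) + 245) = -2752*((-226 + 7) + 245) = -2752*(-219 + 245) = -2752*26 = -71552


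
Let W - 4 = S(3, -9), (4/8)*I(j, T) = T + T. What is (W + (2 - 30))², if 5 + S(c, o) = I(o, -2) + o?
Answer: 2116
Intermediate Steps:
I(j, T) = 4*T (I(j, T) = 2*(T + T) = 2*(2*T) = 4*T)
S(c, o) = -13 + o (S(c, o) = -5 + (4*(-2) + o) = -5 + (-8 + o) = -13 + o)
W = -18 (W = 4 + (-13 - 9) = 4 - 22 = -18)
(W + (2 - 30))² = (-18 + (2 - 30))² = (-18 - 28)² = (-46)² = 2116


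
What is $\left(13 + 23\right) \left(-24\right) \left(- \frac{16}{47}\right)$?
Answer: $\frac{13824}{47} \approx 294.13$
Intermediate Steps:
$\left(13 + 23\right) \left(-24\right) \left(- \frac{16}{47}\right) = 36 \left(-24\right) \left(\left(-16\right) \frac{1}{47}\right) = \left(-864\right) \left(- \frac{16}{47}\right) = \frac{13824}{47}$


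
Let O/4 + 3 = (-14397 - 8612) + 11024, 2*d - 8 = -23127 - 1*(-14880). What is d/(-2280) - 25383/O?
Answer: 1773691/759240 ≈ 2.3361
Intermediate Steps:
d = -8239/2 (d = 4 + (-23127 - 1*(-14880))/2 = 4 + (-23127 + 14880)/2 = 4 + (½)*(-8247) = 4 - 8247/2 = -8239/2 ≈ -4119.5)
O = -47952 (O = -12 + 4*((-14397 - 8612) + 11024) = -12 + 4*(-23009 + 11024) = -12 + 4*(-11985) = -12 - 47940 = -47952)
d/(-2280) - 25383/O = -8239/2/(-2280) - 25383/(-47952) = -8239/2*(-1/2280) - 25383*(-1/47952) = 8239/4560 + 8461/15984 = 1773691/759240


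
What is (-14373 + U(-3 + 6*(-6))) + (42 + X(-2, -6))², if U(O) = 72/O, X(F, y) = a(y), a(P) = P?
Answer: -170025/13 ≈ -13079.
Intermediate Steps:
X(F, y) = y
(-14373 + U(-3 + 6*(-6))) + (42 + X(-2, -6))² = (-14373 + 72/(-3 + 6*(-6))) + (42 - 6)² = (-14373 + 72/(-3 - 36)) + 36² = (-14373 + 72/(-39)) + 1296 = (-14373 + 72*(-1/39)) + 1296 = (-14373 - 24/13) + 1296 = -186873/13 + 1296 = -170025/13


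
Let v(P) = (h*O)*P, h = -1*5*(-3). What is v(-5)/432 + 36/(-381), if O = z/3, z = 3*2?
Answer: -4039/9144 ≈ -0.44171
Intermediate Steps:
z = 6
h = 15 (h = -5*(-3) = 15)
O = 2 (O = 6/3 = 6*(⅓) = 2)
v(P) = 30*P (v(P) = (15*2)*P = 30*P)
v(-5)/432 + 36/(-381) = (30*(-5))/432 + 36/(-381) = -150*1/432 + 36*(-1/381) = -25/72 - 12/127 = -4039/9144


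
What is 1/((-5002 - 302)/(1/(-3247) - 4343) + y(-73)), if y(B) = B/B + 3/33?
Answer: 25853157/59777272 ≈ 0.43249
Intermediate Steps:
y(B) = 12/11 (y(B) = 1 + 3*(1/33) = 1 + 1/11 = 12/11)
1/((-5002 - 302)/(1/(-3247) - 4343) + y(-73)) = 1/((-5002 - 302)/(1/(-3247) - 4343) + 12/11) = 1/(-5304/(-1/3247 - 4343) + 12/11) = 1/(-5304/(-14101722/3247) + 12/11) = 1/(-5304*(-3247/14101722) + 12/11) = 1/(2870348/2350287 + 12/11) = 1/(59777272/25853157) = 25853157/59777272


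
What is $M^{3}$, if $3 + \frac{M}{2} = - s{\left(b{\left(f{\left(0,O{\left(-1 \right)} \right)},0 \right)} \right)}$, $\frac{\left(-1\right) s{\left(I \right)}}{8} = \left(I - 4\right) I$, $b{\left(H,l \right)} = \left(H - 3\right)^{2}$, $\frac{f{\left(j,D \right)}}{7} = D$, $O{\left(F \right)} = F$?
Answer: $3623453999308584$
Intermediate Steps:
$f{\left(j,D \right)} = 7 D$
$b{\left(H,l \right)} = \left(-3 + H\right)^{2}$
$s{\left(I \right)} = - 8 I \left(-4 + I\right)$ ($s{\left(I \right)} = - 8 \left(I - 4\right) I = - 8 \left(-4 + I\right) I = - 8 I \left(-4 + I\right)$)
$M = 153594$ ($M = -6 + 2 \left(- 8 \left(-3 + 7 \left(-1\right)\right)^{2} \left(4 - \left(-3 + 7 \left(-1\right)\right)^{2}\right)\right) = -6 + 2 \left(- 8 \left(-3 - 7\right)^{2} \left(4 - \left(-3 - 7\right)^{2}\right)\right) = -6 + 2 \left(- 8 \left(-10\right)^{2} \left(4 - \left(-10\right)^{2}\right)\right) = -6 + 2 \left(- 8 \cdot 100 \left(4 - 100\right)\right) = -6 + 2 \left(- 8 \cdot 100 \left(-96\right)\right) = -6 + 2 \left(\left(-1\right) \left(-76800\right)\right) = -6 + 2 \cdot 76800 = -6 + 153600 = 153594$)
$M^{3} = 153594^{3} = 3623453999308584$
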